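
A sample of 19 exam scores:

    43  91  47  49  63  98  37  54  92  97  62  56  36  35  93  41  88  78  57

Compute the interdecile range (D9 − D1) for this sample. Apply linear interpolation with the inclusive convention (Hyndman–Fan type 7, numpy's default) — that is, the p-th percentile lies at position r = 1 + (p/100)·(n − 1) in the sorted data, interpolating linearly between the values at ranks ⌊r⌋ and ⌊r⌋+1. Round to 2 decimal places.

Sorted: 35, 36, 37, 41, 43, 47, 49, 54, 56, 57, 62, 63, 78, 88, 91, 92, 93, 97, 98.
n = 19.
P10: r = 2.8; ranks 2–3 are 36, 37; interpolating gives 36.8.
P90: r = 17.2; ranks 17–18 are 93, 97; interpolating gives 93.8.
Difference: 93.8 − 36.8 = 57.

57.00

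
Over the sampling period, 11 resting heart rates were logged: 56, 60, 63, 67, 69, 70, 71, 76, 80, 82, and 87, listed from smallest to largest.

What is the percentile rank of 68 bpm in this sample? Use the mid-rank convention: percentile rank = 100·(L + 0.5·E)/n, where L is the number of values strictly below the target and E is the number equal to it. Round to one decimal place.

36.4

Count below 68: L = 4; count equal: E = 0; n = 11.
Percentile rank = 100·(4 + 0.5·0)/11 = 100·4/11 = 36.36.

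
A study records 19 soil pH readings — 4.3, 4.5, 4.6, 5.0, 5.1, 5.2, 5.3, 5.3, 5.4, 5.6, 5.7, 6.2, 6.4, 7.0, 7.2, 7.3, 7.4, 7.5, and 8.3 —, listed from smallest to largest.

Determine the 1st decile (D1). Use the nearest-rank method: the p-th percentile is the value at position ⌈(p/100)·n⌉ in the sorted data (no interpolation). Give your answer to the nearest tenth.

n = 19.
Position = ⌈10/100 · 19⌉ = ⌈1.9⌉ = 2.
The value at rank 2 is 4.5.

4.5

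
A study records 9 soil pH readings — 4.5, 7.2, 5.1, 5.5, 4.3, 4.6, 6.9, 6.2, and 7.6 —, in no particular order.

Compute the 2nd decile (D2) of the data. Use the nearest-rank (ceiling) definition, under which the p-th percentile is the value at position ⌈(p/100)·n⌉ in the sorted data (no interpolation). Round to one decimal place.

Sorted: 4.3, 4.5, 4.6, 5.1, 5.5, 6.2, 6.9, 7.2, 7.6.
n = 9.
Position = ⌈20/100 · 9⌉ = ⌈1.8⌉ = 2.
The value at rank 2 is 4.5.

4.5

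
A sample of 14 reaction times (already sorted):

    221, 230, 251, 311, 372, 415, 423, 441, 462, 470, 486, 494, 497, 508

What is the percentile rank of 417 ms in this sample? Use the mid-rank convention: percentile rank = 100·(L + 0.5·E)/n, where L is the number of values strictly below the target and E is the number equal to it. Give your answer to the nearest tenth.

Count below 417: L = 6; count equal: E = 0; n = 14.
Percentile rank = 100·(6 + 0.5·0)/14 = 100·6/14 = 42.86.

42.9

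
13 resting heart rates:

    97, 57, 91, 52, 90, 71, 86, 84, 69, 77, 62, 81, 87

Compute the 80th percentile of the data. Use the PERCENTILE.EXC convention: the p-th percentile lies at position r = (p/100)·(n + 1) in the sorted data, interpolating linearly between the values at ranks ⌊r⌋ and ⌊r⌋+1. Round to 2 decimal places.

90.20

Sorted: 52, 57, 62, 69, 71, 77, 81, 84, 86, 87, 90, 91, 97.
n = 13.
r = (80/100)·(13 + 1) = 11.2.
Rank 11 is 90 and rank 12 is 91.
Interpolate: 90 + 0.2·(91 − 90) = 90 + 0.2·1 = 90.2.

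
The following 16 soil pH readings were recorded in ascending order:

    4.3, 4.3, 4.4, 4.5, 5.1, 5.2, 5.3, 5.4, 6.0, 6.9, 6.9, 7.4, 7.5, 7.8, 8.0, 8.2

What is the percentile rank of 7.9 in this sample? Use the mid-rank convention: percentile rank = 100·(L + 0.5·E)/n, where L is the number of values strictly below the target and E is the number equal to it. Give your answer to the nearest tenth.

Count below 7.9: L = 14; count equal: E = 0; n = 16.
Percentile rank = 100·(14 + 0.5·0)/16 = 100·14/16 = 87.5.

87.5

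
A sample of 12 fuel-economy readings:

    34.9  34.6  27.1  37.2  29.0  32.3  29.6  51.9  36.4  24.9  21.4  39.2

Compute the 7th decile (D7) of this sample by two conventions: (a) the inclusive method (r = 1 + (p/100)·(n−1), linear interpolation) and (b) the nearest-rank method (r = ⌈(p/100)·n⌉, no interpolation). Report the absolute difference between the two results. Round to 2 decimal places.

Sorted: 21.4, 24.9, 27.1, 29.0, 29.6, 32.3, 34.6, 34.9, 36.4, 37.2, 39.2, 51.9.
n = 12.
(a) r = 8.7; between ranks 8 (34.9) and 9 (36.4): 35.95.
(b) the nearest-rank method: rank 9 → 36.4.
|35.95 − 36.4| = 0.45.

0.45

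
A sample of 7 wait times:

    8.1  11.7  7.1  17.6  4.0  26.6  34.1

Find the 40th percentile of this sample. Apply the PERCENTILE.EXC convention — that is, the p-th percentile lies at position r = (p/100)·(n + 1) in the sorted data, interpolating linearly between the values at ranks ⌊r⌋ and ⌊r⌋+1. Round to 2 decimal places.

8.82

Sorted: 4.0, 7.1, 8.1, 11.7, 17.6, 26.6, 34.1.
n = 7.
r = (40/100)·(7 + 1) = 3.2.
Rank 3 is 8.1 and rank 4 is 11.7.
Interpolate: 8.1 + 0.2·(11.7 − 8.1) = 8.1 + 0.2·3.6 = 8.82.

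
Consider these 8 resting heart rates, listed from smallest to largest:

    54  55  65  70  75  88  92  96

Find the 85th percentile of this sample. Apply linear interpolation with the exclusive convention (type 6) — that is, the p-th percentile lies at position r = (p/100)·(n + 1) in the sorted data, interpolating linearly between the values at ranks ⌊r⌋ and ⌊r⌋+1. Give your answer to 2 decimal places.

94.60

n = 8.
r = (85/100)·(8 + 1) = 7.65.
Rank 7 is 92 and rank 8 is 96.
Interpolate: 92 + 0.65·(96 − 92) = 92 + 0.65·4 = 94.6.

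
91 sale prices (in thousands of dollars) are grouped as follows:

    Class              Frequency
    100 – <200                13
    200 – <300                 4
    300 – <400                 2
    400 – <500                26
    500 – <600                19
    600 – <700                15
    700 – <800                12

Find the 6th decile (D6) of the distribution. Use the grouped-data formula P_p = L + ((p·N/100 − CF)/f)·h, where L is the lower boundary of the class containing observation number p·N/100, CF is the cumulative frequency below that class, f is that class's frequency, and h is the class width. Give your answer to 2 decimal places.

N = 91; target position k = 60/100 · 91 = 54.6.
Cumulative frequencies: 13, 17, 19, 45, 64, 79, 91.
Observation 54.6 falls in the class 500 – <600.
L = 500, CF = 45, f = 19, h = 100.
P60 = 500 + ((54.6 − 45)/19)·100 = 500 + 50.5263 = 550.526.

550.53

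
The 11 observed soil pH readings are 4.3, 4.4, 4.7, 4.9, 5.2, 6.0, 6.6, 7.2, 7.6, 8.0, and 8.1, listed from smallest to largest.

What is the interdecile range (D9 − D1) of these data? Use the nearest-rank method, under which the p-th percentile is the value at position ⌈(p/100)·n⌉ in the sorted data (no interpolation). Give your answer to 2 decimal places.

3.60

n = 11.
P10: rank ⌈10/100·11⌉ = 2 → 4.4.
P90: rank ⌈90/100·11⌉ = 10 → 8.
Difference: 8 − 4.4 = 3.6.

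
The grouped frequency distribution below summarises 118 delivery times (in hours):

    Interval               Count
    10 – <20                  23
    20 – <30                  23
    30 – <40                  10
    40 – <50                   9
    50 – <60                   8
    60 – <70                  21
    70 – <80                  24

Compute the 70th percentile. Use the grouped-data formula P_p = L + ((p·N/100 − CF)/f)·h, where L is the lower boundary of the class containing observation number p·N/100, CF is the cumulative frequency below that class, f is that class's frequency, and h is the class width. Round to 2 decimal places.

64.57

N = 118; target position k = 70/100 · 118 = 82.6.
Cumulative frequencies: 23, 46, 56, 65, 73, 94, 118.
Observation 82.6 falls in the class 60 – <70.
L = 60, CF = 73, f = 21, h = 10.
P70 = 60 + ((82.6 − 73)/21)·10 = 60 + 4.57143 = 64.5714.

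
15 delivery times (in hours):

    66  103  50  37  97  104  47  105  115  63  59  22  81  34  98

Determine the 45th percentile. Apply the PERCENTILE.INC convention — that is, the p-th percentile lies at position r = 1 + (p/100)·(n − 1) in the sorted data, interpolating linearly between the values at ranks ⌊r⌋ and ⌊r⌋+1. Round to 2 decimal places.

63.90

Sorted: 22, 34, 37, 47, 50, 59, 63, 66, 81, 97, 98, 103, 104, 105, 115.
n = 15.
r = 1 + (45/100)·(15 − 1) = 1 + 6.3 = 7.3.
Rank 7 is 63 and rank 8 is 66.
Interpolate: 63 + 0.3·(66 − 63) = 63 + 0.3·3 = 63.9.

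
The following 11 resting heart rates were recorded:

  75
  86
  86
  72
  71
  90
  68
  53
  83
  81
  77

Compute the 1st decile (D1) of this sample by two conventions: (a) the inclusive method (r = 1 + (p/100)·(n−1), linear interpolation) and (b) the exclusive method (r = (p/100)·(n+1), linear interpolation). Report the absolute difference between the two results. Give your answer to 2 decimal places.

12.00

Sorted: 53, 68, 71, 72, 75, 77, 81, 83, 86, 86, 90.
n = 11.
(a) r = 2 → value at rank 2 = 68.
(b) r = 1.2; between ranks 1 (53) and 2 (68): 56.
|68 − 56| = 12.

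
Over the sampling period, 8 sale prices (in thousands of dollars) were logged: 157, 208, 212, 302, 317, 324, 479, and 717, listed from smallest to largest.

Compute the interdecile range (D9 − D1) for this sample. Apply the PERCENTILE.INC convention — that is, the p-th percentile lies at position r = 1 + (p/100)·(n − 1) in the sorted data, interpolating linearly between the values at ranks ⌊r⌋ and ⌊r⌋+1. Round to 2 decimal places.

n = 8.
P10: r = 1.7; ranks 1–2 are 157, 208; interpolating gives 192.7.
P90: r = 7.3; ranks 7–8 are 479, 717; interpolating gives 550.4.
Difference: 550.4 − 192.7 = 357.7.

357.70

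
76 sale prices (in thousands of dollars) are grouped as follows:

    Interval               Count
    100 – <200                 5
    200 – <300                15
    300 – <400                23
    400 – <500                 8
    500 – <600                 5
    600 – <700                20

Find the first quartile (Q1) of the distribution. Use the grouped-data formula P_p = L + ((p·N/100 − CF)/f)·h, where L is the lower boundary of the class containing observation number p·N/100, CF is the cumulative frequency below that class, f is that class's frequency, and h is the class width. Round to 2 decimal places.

293.33

N = 76; target position k = 25/100 · 76 = 19.
Cumulative frequencies: 5, 20, 43, 51, 56, 76.
Observation 19 falls in the class 200 – <300.
L = 200, CF = 5, f = 15, h = 100.
P25 = 200 + ((19 − 5)/15)·100 = 200 + 93.3333 = 293.333.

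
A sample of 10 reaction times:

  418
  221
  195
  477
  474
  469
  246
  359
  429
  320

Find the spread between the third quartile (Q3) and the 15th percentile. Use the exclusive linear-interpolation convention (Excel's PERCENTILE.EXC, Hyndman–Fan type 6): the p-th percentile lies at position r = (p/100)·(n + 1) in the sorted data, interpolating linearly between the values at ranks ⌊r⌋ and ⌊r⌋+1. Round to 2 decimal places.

258.35

Sorted: 195, 221, 246, 320, 359, 418, 429, 469, 474, 477.
n = 10.
P15: r = 1.65; ranks 1–2 are 195, 221; interpolating gives 211.9.
P75: r = 8.25; ranks 8–9 are 469, 474; interpolating gives 470.25.
Difference: 470.25 − 211.9 = 258.35.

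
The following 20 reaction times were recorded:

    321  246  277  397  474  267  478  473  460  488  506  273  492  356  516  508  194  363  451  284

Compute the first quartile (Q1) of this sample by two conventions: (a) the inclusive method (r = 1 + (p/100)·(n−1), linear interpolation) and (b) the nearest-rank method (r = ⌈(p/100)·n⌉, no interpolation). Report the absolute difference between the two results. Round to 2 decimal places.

Sorted: 194, 246, 267, 273, 277, 284, 321, 356, 363, 397, 451, 460, 473, 474, 478, 488, 492, 506, 508, 516.
n = 20.
(a) r = 5.75; between ranks 5 (277) and 6 (284): 282.25.
(b) the nearest-rank method: rank 5 → 277.
|282.25 − 277| = 5.25.

5.25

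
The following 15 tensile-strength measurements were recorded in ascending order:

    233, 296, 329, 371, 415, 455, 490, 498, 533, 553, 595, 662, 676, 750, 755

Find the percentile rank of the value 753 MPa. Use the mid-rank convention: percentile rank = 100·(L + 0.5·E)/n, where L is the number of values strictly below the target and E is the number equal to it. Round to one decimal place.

Count below 753: L = 14; count equal: E = 0; n = 15.
Percentile rank = 100·(14 + 0.5·0)/15 = 100·14/15 = 93.33.

93.3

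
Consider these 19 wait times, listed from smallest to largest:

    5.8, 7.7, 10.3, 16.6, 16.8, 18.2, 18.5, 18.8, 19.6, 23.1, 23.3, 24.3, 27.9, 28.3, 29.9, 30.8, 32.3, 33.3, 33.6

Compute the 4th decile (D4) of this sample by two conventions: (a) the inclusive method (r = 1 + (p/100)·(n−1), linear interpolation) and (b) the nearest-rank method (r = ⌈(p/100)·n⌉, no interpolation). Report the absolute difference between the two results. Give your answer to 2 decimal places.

0.16

n = 19.
(a) r = 8.2; between ranks 8 (18.8) and 9 (19.6): 18.96.
(b) the nearest-rank method: rank 8 → 18.8.
|18.96 − 18.8| = 0.16.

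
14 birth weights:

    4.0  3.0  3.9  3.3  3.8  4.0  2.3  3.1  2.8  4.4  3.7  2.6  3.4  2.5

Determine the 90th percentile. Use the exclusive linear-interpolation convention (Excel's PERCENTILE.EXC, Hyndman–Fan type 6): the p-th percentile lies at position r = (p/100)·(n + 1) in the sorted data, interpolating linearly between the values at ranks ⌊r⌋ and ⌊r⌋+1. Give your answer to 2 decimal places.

Sorted: 2.3, 2.5, 2.6, 2.8, 3.0, 3.1, 3.3, 3.4, 3.7, 3.8, 3.9, 4.0, 4.0, 4.4.
n = 14.
r = (90/100)·(14 + 1) = 13.5.
Rank 13 is 4.0 and rank 14 is 4.4.
Interpolate: 4.0 + 0.5·(4.4 − 4.0) = 4.0 + 0.5·0.4 = 4.2.

4.20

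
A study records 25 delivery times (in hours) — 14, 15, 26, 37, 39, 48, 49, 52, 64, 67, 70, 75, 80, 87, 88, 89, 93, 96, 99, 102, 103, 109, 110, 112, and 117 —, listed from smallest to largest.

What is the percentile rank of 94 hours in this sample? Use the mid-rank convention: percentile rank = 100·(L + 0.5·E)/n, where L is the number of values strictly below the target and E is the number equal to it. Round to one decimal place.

Count below 94: L = 17; count equal: E = 0; n = 25.
Percentile rank = 100·(17 + 0.5·0)/25 = 100·17/25 = 68.

68.0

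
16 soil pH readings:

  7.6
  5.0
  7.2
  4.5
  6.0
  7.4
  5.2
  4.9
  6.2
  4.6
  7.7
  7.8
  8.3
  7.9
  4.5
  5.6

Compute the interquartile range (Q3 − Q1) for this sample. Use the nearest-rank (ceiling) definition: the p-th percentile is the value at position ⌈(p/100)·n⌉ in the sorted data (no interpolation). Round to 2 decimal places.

2.70

Sorted: 4.5, 4.5, 4.6, 4.9, 5.0, 5.2, 5.6, 6.0, 6.2, 7.2, 7.4, 7.6, 7.7, 7.8, 7.9, 8.3.
n = 16.
P25: rank ⌈25/100·16⌉ = 4 → 4.9.
P75: rank ⌈75/100·16⌉ = 12 → 7.6.
Difference: 7.6 − 4.9 = 2.7.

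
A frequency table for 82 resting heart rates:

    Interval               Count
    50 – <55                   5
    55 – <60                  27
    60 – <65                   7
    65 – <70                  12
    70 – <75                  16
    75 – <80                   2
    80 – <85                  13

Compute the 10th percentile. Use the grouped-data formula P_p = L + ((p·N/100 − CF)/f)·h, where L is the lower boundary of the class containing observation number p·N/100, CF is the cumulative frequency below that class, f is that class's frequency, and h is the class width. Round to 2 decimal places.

55.59

N = 82; target position k = 10/100 · 82 = 8.2.
Cumulative frequencies: 5, 32, 39, 51, 67, 69, 82.
Observation 8.2 falls in the class 55 – <60.
L = 55, CF = 5, f = 27, h = 5.
P10 = 55 + ((8.2 − 5)/27)·5 = 55 + 0.592593 = 55.5926.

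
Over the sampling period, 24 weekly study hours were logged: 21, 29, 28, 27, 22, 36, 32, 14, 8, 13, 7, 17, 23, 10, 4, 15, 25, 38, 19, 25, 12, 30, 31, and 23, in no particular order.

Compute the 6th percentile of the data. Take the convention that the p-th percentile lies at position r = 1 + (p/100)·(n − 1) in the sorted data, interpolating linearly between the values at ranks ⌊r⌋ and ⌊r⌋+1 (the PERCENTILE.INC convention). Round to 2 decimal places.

7.38

Sorted: 4, 7, 8, 10, 12, 13, 14, 15, 17, 19, 21, 22, 23, 23, 25, 25, 27, 28, 29, 30, 31, 32, 36, 38.
n = 24.
r = 1 + (6/100)·(24 − 1) = 1 + 1.38 = 2.38.
Rank 2 is 7 and rank 3 is 8.
Interpolate: 7 + 0.38·(8 − 7) = 7 + 0.38·1 = 7.38.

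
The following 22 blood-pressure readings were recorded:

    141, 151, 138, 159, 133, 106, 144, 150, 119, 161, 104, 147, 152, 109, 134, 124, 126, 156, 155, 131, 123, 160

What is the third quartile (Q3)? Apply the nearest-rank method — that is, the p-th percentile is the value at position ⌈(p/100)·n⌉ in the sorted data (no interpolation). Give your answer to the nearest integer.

152

Sorted: 104, 106, 109, 119, 123, 124, 126, 131, 133, 134, 138, 141, 144, 147, 150, 151, 152, 155, 156, 159, 160, 161.
n = 22.
Position = ⌈75/100 · 22⌉ = ⌈16.5⌉ = 17.
The value at rank 17 is 152.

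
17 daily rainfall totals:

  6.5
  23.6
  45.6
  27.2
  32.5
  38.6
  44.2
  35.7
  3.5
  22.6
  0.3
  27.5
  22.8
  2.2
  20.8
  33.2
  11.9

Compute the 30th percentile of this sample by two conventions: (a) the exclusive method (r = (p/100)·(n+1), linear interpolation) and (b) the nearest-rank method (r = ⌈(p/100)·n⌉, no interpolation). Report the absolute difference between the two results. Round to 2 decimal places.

5.34

Sorted: 0.3, 2.2, 3.5, 6.5, 11.9, 20.8, 22.6, 22.8, 23.6, 27.2, 27.5, 32.5, 33.2, 35.7, 38.6, 44.2, 45.6.
n = 17.
(a) r = 5.4; between ranks 5 (11.9) and 6 (20.8): 15.46.
(b) the nearest-rank method: rank 6 → 20.8.
|15.46 − 20.8| = 5.34.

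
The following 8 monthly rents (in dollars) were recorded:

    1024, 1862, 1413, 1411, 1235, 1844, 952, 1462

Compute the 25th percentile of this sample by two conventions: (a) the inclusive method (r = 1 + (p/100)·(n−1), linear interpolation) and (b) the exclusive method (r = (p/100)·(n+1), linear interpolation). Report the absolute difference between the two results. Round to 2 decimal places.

Sorted: 952, 1024, 1235, 1411, 1413, 1462, 1844, 1862.
n = 8.
(a) r = 2.75; between ranks 2 (1024) and 3 (1235): 1182.25.
(b) r = 2.25; between ranks 2 (1024) and 3 (1235): 1076.75.
|1182.25 − 1076.75| = 105.5.

105.50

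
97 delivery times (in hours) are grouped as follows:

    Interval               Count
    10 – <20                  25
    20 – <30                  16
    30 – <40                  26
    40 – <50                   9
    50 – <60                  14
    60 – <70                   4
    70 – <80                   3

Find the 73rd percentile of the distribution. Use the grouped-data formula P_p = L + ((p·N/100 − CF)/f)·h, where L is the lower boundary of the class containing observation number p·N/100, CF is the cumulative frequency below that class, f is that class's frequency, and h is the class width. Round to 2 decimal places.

N = 97; target position k = 73/100 · 97 = 70.81.
Cumulative frequencies: 25, 41, 67, 76, 90, 94, 97.
Observation 70.81 falls in the class 40 – <50.
L = 40, CF = 67, f = 9, h = 10.
P73 = 40 + ((70.81 − 67)/9)·10 = 40 + 4.23333 = 44.2333.

44.23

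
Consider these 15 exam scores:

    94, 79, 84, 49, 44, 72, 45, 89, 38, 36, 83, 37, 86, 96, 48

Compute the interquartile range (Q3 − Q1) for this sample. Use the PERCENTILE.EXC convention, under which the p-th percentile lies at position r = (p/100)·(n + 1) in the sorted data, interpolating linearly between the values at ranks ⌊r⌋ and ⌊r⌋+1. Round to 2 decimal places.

Sorted: 36, 37, 38, 44, 45, 48, 49, 72, 79, 83, 84, 86, 89, 94, 96.
n = 15.
P25: r = 4 (integer) → 44.
P75: r = 12 (integer) → 86.
Difference: 86 − 44 = 42.

42.00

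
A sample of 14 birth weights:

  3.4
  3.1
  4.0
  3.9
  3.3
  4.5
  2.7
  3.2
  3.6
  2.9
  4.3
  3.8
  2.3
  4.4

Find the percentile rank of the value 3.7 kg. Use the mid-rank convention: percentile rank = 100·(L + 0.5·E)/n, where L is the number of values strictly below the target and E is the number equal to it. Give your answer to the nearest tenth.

Sorted: 2.3, 2.7, 2.9, 3.1, 3.2, 3.3, 3.4, 3.6, 3.8, 3.9, 4.0, 4.3, 4.4, 4.5.
Count below 3.7: L = 8; count equal: E = 0; n = 14.
Percentile rank = 100·(8 + 0.5·0)/14 = 100·8/14 = 57.14.

57.1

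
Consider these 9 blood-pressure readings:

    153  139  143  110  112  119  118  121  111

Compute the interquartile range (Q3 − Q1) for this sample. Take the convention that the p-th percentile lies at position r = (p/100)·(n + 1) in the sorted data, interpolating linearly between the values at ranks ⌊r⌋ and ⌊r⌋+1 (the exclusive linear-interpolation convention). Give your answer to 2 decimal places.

29.50

Sorted: 110, 111, 112, 118, 119, 121, 139, 143, 153.
n = 9.
P25: r = 2.5; ranks 2–3 are 111, 112; interpolating gives 111.5.
P75: r = 7.5; ranks 7–8 are 139, 143; interpolating gives 141.
Difference: 141 − 111.5 = 29.5.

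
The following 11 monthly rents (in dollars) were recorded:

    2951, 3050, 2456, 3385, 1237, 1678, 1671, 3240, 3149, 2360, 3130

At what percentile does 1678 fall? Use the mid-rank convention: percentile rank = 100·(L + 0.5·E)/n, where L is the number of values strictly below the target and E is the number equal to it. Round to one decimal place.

Sorted: 1237, 1671, 1678, 2360, 2456, 2951, 3050, 3130, 3149, 3240, 3385.
Count below 1678: L = 2; count equal: E = 1; n = 11.
Percentile rank = 100·(2 + 0.5·1)/11 = 100·2.5/11 = 22.73.

22.7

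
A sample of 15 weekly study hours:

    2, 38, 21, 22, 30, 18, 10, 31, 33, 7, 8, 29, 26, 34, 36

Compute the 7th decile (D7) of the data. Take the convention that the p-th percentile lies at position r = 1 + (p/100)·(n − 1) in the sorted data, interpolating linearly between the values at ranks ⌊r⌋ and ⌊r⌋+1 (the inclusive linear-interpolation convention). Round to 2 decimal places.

Sorted: 2, 7, 8, 10, 18, 21, 22, 26, 29, 30, 31, 33, 34, 36, 38.
n = 15.
r = 1 + (70/100)·(15 − 1) = 1 + 9.8 = 10.8.
Rank 10 is 30 and rank 11 is 31.
Interpolate: 30 + 0.8·(31 − 30) = 30 + 0.8·1 = 30.8.

30.80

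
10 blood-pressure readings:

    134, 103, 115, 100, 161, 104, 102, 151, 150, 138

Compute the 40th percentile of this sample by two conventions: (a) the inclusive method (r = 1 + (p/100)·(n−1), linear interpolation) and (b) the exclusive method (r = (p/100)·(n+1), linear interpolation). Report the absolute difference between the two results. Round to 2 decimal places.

Sorted: 100, 102, 103, 104, 115, 134, 138, 150, 151, 161.
n = 10.
(a) r = 4.6; between ranks 4 (104) and 5 (115): 110.6.
(b) r = 4.4; between ranks 4 (104) and 5 (115): 108.4.
|110.6 − 108.4| = 2.2.

2.20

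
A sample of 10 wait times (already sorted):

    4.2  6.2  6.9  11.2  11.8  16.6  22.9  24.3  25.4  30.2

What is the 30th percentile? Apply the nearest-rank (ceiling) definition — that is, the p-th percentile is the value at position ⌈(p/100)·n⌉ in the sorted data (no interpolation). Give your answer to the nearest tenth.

n = 10.
Position = ⌈30/100 · 10⌉ = ⌈3⌉ = 3.
The value at rank 3 is 6.9.

6.9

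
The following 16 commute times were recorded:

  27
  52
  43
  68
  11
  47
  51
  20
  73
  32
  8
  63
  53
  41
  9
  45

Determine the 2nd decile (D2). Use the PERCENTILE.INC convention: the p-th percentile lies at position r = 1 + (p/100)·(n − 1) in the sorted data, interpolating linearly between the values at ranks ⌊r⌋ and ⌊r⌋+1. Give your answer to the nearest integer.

20

Sorted: 8, 9, 11, 20, 27, 32, 41, 43, 45, 47, 51, 52, 53, 63, 68, 73.
n = 16.
r = 1 + (20/100)·(16 − 1) = 1 + 3 = 4.
r is an integer, so P20 is the value at rank 4: 20.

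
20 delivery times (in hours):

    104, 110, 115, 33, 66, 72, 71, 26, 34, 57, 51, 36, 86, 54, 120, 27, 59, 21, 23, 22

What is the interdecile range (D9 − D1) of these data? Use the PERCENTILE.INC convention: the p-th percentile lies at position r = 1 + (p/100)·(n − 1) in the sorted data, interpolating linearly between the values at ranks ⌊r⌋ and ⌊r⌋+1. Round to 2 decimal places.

87.60

Sorted: 21, 22, 23, 26, 27, 33, 34, 36, 51, 54, 57, 59, 66, 71, 72, 86, 104, 110, 115, 120.
n = 20.
P10: r = 2.9; ranks 2–3 are 22, 23; interpolating gives 22.9.
P90: r = 18.1; ranks 18–19 are 110, 115; interpolating gives 110.5.
Difference: 110.5 − 22.9 = 87.6.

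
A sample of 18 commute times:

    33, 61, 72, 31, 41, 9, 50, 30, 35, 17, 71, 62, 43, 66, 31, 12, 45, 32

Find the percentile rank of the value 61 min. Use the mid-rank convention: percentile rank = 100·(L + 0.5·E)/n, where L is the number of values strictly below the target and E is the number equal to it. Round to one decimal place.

75.0

Sorted: 9, 12, 17, 30, 31, 31, 32, 33, 35, 41, 43, 45, 50, 61, 62, 66, 71, 72.
Count below 61: L = 13; count equal: E = 1; n = 18.
Percentile rank = 100·(13 + 0.5·1)/18 = 100·13.5/18 = 75.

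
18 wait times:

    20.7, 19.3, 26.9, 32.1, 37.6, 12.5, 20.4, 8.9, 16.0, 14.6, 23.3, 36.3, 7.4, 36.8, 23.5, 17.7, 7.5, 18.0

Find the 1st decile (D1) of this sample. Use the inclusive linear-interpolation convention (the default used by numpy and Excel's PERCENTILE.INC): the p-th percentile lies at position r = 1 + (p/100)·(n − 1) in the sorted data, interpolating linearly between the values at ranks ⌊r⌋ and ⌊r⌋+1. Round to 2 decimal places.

8.48

Sorted: 7.4, 7.5, 8.9, 12.5, 14.6, 16.0, 17.7, 18.0, 19.3, 20.4, 20.7, 23.3, 23.5, 26.9, 32.1, 36.3, 36.8, 37.6.
n = 18.
r = 1 + (10/100)·(18 − 1) = 1 + 1.7 = 2.7.
Rank 2 is 7.5 and rank 3 is 8.9.
Interpolate: 7.5 + 0.7·(8.9 − 7.5) = 7.5 + 0.7·1.4 = 8.48.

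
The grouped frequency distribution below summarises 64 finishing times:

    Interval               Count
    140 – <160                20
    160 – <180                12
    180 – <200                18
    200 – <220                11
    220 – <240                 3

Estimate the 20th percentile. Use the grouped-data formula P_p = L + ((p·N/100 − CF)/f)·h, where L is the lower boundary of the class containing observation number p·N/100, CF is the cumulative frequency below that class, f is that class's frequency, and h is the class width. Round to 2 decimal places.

N = 64; target position k = 20/100 · 64 = 12.8.
Cumulative frequencies: 20, 32, 50, 61, 64.
Observation 12.8 falls in the class 140 – <160.
L = 140, CF = 0, f = 20, h = 20.
P20 = 140 + ((12.8 − 0)/20)·20 = 140 + 12.8 = 152.8.

152.80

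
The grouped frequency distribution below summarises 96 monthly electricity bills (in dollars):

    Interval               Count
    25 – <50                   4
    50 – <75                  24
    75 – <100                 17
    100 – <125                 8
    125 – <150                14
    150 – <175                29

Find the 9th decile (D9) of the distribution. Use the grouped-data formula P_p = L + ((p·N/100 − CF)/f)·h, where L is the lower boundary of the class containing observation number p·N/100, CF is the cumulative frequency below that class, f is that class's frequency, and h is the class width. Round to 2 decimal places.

166.72

N = 96; target position k = 90/100 · 96 = 86.4.
Cumulative frequencies: 4, 28, 45, 53, 67, 96.
Observation 86.4 falls in the class 150 – <175.
L = 150, CF = 67, f = 29, h = 25.
P90 = 150 + ((86.4 − 67)/29)·25 = 150 + 16.7241 = 166.724.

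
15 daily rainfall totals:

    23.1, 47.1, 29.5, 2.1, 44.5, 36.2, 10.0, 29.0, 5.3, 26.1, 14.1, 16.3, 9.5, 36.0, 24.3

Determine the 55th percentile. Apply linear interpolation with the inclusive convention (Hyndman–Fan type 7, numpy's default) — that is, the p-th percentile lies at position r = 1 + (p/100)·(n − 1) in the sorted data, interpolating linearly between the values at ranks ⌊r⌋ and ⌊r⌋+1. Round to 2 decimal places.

25.56

Sorted: 2.1, 5.3, 9.5, 10.0, 14.1, 16.3, 23.1, 24.3, 26.1, 29.0, 29.5, 36.0, 36.2, 44.5, 47.1.
n = 15.
r = 1 + (55/100)·(15 − 1) = 1 + 7.7 = 8.7.
Rank 8 is 24.3 and rank 9 is 26.1.
Interpolate: 24.3 + 0.7·(26.1 − 24.3) = 24.3 + 0.7·1.8 = 25.56.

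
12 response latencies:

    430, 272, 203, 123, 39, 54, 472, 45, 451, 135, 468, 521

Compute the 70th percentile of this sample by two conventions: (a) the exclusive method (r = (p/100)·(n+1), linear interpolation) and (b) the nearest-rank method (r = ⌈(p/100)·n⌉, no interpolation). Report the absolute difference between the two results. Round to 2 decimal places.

1.70

Sorted: 39, 45, 54, 123, 135, 203, 272, 430, 451, 468, 472, 521.
n = 12.
(a) r = 9.1; between ranks 9 (451) and 10 (468): 452.7.
(b) the nearest-rank method: rank 9 → 451.
|452.7 − 451| = 1.7.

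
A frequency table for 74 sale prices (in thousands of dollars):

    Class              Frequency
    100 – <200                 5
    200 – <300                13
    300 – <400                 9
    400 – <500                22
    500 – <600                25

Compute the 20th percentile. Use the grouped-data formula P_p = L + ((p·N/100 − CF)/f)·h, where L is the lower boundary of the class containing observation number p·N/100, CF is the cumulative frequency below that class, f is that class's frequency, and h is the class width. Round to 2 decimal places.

N = 74; target position k = 20/100 · 74 = 14.8.
Cumulative frequencies: 5, 18, 27, 49, 74.
Observation 14.8 falls in the class 200 – <300.
L = 200, CF = 5, f = 13, h = 100.
P20 = 200 + ((14.8 − 5)/13)·100 = 200 + 75.3846 = 275.385.

275.38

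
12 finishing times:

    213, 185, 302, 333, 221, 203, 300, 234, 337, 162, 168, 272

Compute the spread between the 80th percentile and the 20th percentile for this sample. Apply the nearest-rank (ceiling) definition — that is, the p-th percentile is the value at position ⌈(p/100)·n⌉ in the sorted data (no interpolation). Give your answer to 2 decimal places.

117.00

Sorted: 162, 168, 185, 203, 213, 221, 234, 272, 300, 302, 333, 337.
n = 12.
P20: rank ⌈20/100·12⌉ = 3 → 185.
P80: rank ⌈80/100·12⌉ = 10 → 302.
Difference: 302 − 185 = 117.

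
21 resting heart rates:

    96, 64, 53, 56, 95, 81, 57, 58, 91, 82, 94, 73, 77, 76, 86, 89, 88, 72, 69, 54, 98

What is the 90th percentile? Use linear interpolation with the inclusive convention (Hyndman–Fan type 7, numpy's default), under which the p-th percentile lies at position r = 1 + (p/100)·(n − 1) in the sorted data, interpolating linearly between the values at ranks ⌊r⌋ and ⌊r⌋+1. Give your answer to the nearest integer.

95

Sorted: 53, 54, 56, 57, 58, 64, 69, 72, 73, 76, 77, 81, 82, 86, 88, 89, 91, 94, 95, 96, 98.
n = 21.
r = 1 + (90/100)·(21 − 1) = 1 + 18 = 19.
r is an integer, so P90 is the value at rank 19: 95.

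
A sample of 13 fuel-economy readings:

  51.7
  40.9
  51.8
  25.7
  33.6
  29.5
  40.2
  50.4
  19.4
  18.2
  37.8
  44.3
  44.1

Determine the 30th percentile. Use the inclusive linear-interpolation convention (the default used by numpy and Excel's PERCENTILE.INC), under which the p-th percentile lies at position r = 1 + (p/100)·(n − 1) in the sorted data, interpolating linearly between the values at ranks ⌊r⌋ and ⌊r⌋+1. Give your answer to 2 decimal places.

31.96

Sorted: 18.2, 19.4, 25.7, 29.5, 33.6, 37.8, 40.2, 40.9, 44.1, 44.3, 50.4, 51.7, 51.8.
n = 13.
r = 1 + (30/100)·(13 − 1) = 1 + 3.6 = 4.6.
Rank 4 is 29.5 and rank 5 is 33.6.
Interpolate: 29.5 + 0.6·(33.6 − 29.5) = 29.5 + 0.6·4.1 = 31.96.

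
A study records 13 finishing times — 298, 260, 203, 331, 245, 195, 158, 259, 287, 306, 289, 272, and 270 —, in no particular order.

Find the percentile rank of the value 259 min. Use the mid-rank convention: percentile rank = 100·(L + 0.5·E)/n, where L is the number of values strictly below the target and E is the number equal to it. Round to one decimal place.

34.6

Sorted: 158, 195, 203, 245, 259, 260, 270, 272, 287, 289, 298, 306, 331.
Count below 259: L = 4; count equal: E = 1; n = 13.
Percentile rank = 100·(4 + 0.5·1)/13 = 100·4.5/13 = 34.62.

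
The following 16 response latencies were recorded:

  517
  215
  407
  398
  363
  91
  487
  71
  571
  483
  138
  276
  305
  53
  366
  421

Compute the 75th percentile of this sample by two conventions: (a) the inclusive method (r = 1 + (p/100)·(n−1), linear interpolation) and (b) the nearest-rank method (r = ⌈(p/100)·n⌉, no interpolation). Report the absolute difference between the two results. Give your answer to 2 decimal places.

Sorted: 53, 71, 91, 138, 215, 276, 305, 363, 366, 398, 407, 421, 483, 487, 517, 571.
n = 16.
(a) r = 12.25; between ranks 12 (421) and 13 (483): 436.5.
(b) the nearest-rank method: rank 12 → 421.
|436.5 − 421| = 15.5.

15.50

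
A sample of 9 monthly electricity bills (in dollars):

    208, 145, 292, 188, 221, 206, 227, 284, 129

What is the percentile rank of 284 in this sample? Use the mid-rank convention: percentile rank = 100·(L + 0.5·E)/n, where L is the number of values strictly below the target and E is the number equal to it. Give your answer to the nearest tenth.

83.3

Sorted: 129, 145, 188, 206, 208, 221, 227, 284, 292.
Count below 284: L = 7; count equal: E = 1; n = 9.
Percentile rank = 100·(7 + 0.5·1)/9 = 100·7.5/9 = 83.33.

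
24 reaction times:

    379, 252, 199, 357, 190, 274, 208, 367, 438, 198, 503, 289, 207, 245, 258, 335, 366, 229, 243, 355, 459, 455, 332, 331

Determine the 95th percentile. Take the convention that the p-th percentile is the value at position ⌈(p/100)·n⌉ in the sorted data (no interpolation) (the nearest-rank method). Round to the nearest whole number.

459

Sorted: 190, 198, 199, 207, 208, 229, 243, 245, 252, 258, 274, 289, 331, 332, 335, 355, 357, 366, 367, 379, 438, 455, 459, 503.
n = 24.
Position = ⌈95/100 · 24⌉ = ⌈22.8⌉ = 23.
The value at rank 23 is 459.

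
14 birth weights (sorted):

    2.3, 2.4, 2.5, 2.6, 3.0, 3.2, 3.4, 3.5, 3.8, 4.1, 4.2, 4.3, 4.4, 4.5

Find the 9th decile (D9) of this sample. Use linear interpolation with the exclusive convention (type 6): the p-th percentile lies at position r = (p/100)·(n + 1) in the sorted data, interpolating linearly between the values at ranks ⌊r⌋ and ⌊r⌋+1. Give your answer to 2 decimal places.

n = 14.
r = (90/100)·(14 + 1) = 13.5.
Rank 13 is 4.4 and rank 14 is 4.5.
Interpolate: 4.4 + 0.5·(4.5 − 4.4) = 4.4 + 0.5·0.1 = 4.45.

4.45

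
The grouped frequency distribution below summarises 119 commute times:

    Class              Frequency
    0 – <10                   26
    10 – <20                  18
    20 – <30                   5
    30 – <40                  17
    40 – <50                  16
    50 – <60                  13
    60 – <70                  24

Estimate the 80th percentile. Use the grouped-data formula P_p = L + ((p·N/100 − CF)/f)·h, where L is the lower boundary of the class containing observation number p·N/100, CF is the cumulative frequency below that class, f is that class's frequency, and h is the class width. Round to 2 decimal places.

N = 119; target position k = 80/100 · 119 = 95.2.
Cumulative frequencies: 26, 44, 49, 66, 82, 95, 119.
Observation 95.2 falls in the class 60 – <70.
L = 60, CF = 95, f = 24, h = 10.
P80 = 60 + ((95.2 − 95)/24)·10 = 60 + 0.0833333 = 60.0833.

60.08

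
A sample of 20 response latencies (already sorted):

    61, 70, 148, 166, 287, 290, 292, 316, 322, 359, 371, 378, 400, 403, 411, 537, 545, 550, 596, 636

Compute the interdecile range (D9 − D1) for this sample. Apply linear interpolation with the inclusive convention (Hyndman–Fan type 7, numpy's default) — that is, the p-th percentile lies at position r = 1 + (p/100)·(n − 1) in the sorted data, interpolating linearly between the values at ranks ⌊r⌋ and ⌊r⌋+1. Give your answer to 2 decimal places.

n = 20.
P10: r = 2.9; ranks 2–3 are 70, 148; interpolating gives 140.2.
P90: r = 18.1; ranks 18–19 are 550, 596; interpolating gives 554.6.
Difference: 554.6 − 140.2 = 414.4.

414.40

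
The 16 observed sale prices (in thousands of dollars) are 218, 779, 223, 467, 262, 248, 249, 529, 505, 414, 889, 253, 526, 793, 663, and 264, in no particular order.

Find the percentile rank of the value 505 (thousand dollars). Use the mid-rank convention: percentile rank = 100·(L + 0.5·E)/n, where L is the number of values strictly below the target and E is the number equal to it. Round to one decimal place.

Sorted: 218, 223, 248, 249, 253, 262, 264, 414, 467, 505, 526, 529, 663, 779, 793, 889.
Count below 505: L = 9; count equal: E = 1; n = 16.
Percentile rank = 100·(9 + 0.5·1)/16 = 100·9.5/16 = 59.38.

59.4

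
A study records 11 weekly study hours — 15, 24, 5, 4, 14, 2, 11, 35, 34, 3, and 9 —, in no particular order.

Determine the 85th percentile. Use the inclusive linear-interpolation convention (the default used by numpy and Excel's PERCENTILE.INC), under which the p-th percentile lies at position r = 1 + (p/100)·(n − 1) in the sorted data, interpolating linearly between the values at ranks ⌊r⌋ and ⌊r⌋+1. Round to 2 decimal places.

Sorted: 2, 3, 4, 5, 9, 11, 14, 15, 24, 34, 35.
n = 11.
r = 1 + (85/100)·(11 − 1) = 1 + 8.5 = 9.5.
Rank 9 is 24 and rank 10 is 34.
Interpolate: 24 + 0.5·(34 − 24) = 24 + 0.5·10 = 29.

29.00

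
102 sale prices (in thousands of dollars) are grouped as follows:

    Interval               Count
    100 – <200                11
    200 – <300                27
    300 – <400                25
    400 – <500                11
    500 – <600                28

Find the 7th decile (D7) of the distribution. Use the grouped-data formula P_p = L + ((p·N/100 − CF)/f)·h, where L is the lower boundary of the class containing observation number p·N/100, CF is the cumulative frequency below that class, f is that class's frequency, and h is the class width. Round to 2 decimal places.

N = 102; target position k = 70/100 · 102 = 71.4.
Cumulative frequencies: 11, 38, 63, 74, 102.
Observation 71.4 falls in the class 400 – <500.
L = 400, CF = 63, f = 11, h = 100.
P70 = 400 + ((71.4 − 63)/11)·100 = 400 + 76.3636 = 476.364.

476.36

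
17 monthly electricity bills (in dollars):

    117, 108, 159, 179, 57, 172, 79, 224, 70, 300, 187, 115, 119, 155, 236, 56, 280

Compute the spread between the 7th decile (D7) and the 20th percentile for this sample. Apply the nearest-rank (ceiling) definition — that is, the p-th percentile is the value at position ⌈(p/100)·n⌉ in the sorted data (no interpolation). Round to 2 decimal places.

Sorted: 56, 57, 70, 79, 108, 115, 117, 119, 155, 159, 172, 179, 187, 224, 236, 280, 300.
n = 17.
P20: rank ⌈20/100·17⌉ = 4 → 79.
P70: rank ⌈70/100·17⌉ = 12 → 179.
Difference: 179 − 79 = 100.

100.00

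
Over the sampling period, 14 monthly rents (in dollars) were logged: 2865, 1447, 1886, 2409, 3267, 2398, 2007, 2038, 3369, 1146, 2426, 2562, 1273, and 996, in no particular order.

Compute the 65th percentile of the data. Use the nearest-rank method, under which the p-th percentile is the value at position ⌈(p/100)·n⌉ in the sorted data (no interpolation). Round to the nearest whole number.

Sorted: 996, 1146, 1273, 1447, 1886, 2007, 2038, 2398, 2409, 2426, 2562, 2865, 3267, 3369.
n = 14.
Position = ⌈65/100 · 14⌉ = ⌈9.1⌉ = 10.
The value at rank 10 is 2426.

2426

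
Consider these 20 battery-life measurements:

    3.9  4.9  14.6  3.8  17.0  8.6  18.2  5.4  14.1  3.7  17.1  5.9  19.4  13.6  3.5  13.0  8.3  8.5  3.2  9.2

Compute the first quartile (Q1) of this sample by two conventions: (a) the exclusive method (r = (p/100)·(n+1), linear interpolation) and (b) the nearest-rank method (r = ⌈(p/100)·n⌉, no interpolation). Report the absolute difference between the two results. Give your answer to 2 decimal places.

Sorted: 3.2, 3.5, 3.7, 3.8, 3.9, 4.9, 5.4, 5.9, 8.3, 8.5, 8.6, 9.2, 13.0, 13.6, 14.1, 14.6, 17.0, 17.1, 18.2, 19.4.
n = 20.
(a) r = 5.25; between ranks 5 (3.9) and 6 (4.9): 4.15.
(b) the nearest-rank method: rank 5 → 3.9.
|4.15 − 3.9| = 0.25.

0.25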